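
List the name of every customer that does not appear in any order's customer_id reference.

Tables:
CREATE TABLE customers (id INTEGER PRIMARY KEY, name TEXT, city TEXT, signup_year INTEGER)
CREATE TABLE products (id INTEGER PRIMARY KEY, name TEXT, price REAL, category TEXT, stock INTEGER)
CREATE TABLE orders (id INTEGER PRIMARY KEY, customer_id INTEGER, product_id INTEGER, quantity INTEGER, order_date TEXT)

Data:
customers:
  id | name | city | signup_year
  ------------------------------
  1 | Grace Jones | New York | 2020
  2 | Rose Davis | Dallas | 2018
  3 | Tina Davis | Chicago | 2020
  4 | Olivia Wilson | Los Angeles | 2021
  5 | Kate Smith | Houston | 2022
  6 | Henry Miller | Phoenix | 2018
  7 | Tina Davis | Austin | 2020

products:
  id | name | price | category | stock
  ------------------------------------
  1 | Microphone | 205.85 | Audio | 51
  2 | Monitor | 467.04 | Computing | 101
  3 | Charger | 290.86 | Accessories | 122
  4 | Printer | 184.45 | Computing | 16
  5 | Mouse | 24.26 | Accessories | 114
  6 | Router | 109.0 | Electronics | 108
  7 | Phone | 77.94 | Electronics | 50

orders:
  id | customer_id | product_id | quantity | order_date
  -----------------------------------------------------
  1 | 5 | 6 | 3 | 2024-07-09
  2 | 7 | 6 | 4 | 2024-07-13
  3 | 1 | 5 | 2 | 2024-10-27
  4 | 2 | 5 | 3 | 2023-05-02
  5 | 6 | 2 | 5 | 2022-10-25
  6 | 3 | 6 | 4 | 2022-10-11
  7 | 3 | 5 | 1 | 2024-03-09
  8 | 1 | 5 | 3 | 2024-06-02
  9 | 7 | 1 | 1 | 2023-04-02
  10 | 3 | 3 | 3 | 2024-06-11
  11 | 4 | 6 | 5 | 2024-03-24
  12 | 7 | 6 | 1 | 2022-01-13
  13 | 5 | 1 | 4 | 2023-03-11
SELECT p.name FROM customers p LEFT JOIN orders c ON c.customer_id = p.id WHERE c.id IS NULL

Execution result:
(no rows)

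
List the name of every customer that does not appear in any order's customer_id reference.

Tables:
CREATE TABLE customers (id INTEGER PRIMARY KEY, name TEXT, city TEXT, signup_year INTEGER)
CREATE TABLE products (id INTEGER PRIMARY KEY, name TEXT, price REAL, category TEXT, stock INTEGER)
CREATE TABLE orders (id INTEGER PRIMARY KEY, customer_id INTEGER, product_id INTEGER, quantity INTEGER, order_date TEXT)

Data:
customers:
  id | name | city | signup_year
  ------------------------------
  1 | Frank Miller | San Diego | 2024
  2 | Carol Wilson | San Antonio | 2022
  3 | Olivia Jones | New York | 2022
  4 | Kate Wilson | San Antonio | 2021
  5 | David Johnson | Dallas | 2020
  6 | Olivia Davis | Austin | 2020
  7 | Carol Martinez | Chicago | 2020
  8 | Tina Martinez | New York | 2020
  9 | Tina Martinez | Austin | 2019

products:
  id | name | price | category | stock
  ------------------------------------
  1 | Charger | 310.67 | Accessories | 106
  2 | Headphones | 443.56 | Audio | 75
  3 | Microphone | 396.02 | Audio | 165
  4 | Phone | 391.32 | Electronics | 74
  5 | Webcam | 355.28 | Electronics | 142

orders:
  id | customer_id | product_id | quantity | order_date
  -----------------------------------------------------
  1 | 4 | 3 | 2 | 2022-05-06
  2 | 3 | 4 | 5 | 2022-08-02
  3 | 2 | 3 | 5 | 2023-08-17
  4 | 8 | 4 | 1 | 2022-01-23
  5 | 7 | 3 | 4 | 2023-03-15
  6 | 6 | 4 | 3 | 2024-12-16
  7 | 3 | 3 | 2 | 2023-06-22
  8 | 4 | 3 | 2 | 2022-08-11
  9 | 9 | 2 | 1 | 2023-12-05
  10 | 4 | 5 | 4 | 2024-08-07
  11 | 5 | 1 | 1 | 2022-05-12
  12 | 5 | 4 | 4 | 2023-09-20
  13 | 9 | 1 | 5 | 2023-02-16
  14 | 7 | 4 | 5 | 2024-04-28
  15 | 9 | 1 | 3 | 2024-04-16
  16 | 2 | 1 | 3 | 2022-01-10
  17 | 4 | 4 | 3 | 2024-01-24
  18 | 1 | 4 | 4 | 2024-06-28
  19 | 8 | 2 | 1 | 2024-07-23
SELECT p.name FROM customers p LEFT JOIN orders c ON c.customer_id = p.id WHERE c.id IS NULL

Execution result:
(no rows)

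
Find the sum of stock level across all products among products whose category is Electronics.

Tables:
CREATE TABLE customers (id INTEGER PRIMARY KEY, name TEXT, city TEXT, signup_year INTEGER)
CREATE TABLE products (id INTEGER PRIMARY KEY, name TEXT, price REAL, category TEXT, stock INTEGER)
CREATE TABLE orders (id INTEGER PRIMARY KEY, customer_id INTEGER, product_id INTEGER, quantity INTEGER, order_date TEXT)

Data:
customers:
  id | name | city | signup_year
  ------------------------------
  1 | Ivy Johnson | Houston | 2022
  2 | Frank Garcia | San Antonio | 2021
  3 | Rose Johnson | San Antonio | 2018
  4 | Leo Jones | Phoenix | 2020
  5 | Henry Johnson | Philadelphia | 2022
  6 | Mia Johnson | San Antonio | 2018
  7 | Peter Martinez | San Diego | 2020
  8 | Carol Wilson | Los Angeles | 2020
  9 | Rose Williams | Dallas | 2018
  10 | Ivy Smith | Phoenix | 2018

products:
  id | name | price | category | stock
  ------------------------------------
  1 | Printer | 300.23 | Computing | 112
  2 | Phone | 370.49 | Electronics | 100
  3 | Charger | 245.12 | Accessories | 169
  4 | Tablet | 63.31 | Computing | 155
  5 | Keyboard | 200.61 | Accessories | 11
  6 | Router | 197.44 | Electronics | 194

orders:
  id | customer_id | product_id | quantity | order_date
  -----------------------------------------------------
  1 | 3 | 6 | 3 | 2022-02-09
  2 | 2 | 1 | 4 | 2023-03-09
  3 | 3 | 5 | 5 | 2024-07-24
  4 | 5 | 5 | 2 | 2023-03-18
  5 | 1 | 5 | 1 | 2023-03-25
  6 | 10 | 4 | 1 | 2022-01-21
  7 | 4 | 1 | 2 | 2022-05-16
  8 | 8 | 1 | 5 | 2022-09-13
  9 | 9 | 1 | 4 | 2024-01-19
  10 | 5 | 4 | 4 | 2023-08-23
SELECT SUM(stock) FROM products WHERE category = 'Electronics'

Execution result:
294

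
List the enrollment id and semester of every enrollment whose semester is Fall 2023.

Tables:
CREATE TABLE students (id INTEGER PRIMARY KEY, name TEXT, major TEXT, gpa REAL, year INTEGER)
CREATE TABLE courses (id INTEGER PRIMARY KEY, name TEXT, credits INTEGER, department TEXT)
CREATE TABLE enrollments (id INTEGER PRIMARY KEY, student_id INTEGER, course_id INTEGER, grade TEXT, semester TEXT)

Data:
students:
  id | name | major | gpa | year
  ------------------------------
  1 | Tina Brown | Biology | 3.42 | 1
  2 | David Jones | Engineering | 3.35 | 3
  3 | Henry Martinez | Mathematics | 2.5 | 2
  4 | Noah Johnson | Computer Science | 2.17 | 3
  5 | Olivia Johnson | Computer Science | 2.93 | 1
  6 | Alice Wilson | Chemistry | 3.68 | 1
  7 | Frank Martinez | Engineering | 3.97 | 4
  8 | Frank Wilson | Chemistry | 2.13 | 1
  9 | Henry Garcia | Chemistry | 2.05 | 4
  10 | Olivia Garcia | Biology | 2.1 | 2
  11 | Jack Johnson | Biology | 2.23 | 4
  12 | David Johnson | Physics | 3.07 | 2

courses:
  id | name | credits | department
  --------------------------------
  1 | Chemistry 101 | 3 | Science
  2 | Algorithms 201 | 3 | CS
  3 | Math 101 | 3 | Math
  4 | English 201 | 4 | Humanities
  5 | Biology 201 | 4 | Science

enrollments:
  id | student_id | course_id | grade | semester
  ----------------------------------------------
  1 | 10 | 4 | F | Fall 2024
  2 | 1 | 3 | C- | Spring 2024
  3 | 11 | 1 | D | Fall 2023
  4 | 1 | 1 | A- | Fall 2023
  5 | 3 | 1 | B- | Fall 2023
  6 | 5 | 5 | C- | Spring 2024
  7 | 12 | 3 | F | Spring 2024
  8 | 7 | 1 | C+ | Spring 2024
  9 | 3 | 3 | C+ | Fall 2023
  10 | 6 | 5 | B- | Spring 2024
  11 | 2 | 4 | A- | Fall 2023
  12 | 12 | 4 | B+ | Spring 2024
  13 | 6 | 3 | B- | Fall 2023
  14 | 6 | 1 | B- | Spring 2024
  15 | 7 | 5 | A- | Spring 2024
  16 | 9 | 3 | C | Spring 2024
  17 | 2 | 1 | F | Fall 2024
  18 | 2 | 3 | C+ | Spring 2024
SELECT id, semester FROM enrollments WHERE semester = 'Fall 2023'

Execution result:
id | semester
3 | Fall 2023
4 | Fall 2023
5 | Fall 2023
9 | Fall 2023
11 | Fall 2023
13 | Fall 2023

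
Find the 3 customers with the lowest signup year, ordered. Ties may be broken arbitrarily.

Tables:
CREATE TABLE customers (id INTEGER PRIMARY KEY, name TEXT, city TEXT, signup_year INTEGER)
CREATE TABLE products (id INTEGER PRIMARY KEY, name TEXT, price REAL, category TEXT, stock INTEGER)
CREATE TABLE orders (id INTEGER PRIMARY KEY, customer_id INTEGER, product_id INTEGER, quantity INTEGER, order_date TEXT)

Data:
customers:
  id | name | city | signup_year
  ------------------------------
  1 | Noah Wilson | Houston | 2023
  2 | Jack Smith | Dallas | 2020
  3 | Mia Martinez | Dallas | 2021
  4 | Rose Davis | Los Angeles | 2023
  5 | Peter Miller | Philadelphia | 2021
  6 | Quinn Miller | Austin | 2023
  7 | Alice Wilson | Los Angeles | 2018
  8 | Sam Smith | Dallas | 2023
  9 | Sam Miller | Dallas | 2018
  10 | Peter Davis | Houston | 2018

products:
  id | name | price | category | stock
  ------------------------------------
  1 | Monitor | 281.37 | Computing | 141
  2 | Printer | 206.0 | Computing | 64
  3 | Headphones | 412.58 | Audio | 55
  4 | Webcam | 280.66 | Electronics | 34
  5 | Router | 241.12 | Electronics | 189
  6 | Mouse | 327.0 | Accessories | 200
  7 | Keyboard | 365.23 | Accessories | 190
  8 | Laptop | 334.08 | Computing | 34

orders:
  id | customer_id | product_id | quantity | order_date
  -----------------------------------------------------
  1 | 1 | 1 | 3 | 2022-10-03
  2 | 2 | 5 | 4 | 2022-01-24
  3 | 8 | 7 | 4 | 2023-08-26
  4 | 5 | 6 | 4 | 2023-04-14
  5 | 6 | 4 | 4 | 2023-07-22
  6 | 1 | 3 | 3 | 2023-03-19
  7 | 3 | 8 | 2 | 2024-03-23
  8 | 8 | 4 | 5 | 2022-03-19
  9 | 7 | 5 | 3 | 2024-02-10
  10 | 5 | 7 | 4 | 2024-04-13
SELECT name, signup_year FROM customers ORDER BY signup_year ASC LIMIT 3

Execution result:
name | signup_year
Alice Wilson | 2018
Sam Miller | 2018
Peter Davis | 2018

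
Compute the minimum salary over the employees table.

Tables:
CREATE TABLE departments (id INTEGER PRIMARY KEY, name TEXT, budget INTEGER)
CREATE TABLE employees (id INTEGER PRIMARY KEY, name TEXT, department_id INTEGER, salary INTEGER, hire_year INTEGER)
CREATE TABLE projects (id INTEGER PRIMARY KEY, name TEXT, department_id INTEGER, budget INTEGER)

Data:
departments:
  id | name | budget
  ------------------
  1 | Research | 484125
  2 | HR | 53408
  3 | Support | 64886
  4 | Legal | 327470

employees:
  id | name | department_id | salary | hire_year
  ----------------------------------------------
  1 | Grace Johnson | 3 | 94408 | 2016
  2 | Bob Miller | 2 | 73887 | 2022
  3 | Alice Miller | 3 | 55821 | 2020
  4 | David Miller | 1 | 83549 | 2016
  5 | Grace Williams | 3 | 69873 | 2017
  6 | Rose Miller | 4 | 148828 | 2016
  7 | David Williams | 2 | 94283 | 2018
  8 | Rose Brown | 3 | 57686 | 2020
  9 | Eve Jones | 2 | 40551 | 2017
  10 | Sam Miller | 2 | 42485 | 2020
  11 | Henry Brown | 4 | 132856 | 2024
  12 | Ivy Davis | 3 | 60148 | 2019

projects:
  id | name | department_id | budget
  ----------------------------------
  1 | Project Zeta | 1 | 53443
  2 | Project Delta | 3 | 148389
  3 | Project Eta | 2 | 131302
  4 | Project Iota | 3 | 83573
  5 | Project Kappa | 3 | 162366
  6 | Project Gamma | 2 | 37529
SELECT MIN(salary) FROM employees

Execution result:
40551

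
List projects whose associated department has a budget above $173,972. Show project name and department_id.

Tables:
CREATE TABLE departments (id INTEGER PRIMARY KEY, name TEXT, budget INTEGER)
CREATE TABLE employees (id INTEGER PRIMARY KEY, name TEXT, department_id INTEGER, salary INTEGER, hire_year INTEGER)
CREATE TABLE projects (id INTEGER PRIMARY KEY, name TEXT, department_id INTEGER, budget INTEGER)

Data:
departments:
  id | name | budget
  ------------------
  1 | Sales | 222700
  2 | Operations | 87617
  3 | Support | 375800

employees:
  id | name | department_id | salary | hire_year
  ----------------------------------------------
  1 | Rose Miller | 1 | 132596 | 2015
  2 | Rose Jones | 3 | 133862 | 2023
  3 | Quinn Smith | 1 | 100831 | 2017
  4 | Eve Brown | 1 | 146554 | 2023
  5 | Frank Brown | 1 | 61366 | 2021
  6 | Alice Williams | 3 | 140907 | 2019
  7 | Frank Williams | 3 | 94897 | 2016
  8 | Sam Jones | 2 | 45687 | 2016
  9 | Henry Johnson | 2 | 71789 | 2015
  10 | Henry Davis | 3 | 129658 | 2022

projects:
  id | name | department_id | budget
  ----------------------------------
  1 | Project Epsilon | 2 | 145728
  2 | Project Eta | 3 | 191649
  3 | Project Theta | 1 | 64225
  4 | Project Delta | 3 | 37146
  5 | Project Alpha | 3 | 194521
SELECT name, department_id FROM projects WHERE department_id IN (SELECT id FROM departments WHERE budget > 173972)

Execution result:
name | department_id
Project Eta | 3
Project Theta | 1
Project Delta | 3
Project Alpha | 3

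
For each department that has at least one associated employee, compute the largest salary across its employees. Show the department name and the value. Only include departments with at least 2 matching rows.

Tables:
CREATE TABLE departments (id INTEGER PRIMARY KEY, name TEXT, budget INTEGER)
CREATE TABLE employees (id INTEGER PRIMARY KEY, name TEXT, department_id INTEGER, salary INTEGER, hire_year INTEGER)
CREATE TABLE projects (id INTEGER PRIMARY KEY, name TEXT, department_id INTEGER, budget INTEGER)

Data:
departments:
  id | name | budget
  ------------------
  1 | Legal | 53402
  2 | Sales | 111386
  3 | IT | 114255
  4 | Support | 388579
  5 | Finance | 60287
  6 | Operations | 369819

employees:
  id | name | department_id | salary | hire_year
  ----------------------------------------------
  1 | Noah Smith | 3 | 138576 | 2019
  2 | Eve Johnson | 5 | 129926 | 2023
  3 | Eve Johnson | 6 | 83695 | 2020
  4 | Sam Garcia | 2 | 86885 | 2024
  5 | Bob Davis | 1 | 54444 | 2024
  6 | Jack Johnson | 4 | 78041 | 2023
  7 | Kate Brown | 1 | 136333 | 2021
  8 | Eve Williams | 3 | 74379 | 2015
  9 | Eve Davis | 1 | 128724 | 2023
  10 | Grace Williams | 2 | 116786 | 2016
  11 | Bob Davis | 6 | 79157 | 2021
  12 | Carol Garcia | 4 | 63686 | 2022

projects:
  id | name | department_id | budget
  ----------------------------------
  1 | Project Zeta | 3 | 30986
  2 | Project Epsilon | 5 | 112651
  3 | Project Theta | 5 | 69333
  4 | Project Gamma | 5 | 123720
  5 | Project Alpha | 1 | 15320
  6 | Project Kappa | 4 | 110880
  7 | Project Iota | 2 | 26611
SELECT p.name, MAX(c.salary) AS max_salary FROM employees c JOIN departments p ON c.department_id = p.id GROUP BY p.id, p.name HAVING COUNT(*) >= 2

Execution result:
name | max_salary
Legal | 136333
Sales | 116786
IT | 138576
Support | 78041
Operations | 83695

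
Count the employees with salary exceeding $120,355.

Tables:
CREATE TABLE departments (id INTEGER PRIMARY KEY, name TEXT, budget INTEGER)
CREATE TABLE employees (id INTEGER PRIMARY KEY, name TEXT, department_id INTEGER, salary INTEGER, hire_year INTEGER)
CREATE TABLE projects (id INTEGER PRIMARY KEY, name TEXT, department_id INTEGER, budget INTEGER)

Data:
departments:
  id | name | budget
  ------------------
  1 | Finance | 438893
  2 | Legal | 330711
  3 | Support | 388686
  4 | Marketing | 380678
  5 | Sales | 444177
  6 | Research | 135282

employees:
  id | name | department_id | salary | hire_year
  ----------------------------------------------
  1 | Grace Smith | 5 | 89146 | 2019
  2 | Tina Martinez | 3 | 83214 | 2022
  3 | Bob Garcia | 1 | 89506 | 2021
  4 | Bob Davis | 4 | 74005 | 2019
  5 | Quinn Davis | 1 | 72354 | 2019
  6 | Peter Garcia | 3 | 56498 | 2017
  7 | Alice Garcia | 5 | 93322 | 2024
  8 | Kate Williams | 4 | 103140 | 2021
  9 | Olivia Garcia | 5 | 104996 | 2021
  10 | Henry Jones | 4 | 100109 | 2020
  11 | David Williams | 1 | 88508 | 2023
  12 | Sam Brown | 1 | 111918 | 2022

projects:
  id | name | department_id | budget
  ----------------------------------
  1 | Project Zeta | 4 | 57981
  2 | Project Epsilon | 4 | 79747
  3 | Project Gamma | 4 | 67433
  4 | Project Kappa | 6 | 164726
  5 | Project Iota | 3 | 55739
SELECT COUNT(*) FROM employees WHERE salary > 120355

Execution result:
0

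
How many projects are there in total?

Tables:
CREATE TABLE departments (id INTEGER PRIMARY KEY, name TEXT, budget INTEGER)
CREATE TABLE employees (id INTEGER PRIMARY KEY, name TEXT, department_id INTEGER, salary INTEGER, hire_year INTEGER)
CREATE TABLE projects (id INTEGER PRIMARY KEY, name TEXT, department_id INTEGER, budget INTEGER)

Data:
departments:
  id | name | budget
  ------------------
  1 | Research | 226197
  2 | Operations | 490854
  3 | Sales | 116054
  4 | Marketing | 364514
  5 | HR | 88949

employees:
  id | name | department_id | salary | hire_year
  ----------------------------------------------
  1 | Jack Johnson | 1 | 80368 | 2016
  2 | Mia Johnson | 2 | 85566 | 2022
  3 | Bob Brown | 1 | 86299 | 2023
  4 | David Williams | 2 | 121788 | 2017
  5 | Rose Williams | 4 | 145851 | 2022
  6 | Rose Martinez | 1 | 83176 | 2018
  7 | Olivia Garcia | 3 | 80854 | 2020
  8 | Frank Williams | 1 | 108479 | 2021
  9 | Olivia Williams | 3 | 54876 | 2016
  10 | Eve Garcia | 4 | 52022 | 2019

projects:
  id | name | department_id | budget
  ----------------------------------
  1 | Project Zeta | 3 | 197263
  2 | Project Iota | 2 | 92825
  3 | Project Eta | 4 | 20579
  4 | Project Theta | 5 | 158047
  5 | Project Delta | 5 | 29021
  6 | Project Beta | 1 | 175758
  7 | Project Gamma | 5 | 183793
SELECT COUNT(*) FROM projects

Execution result:
7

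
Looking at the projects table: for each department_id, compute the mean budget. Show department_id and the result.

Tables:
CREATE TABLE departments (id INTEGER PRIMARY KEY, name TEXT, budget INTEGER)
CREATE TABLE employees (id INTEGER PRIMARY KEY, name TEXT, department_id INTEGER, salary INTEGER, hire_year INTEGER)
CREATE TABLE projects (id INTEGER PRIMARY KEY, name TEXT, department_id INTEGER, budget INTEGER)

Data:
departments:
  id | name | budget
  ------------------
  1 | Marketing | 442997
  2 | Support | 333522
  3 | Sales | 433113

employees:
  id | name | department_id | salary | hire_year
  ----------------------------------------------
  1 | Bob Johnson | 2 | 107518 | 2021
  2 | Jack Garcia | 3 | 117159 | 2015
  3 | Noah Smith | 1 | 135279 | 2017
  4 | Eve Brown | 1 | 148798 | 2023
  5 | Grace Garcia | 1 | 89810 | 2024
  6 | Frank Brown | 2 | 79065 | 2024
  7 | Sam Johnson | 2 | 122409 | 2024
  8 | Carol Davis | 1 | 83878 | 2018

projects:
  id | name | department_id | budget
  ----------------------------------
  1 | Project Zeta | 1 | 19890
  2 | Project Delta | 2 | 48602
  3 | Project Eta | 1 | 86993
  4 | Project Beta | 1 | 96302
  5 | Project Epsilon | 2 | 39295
SELECT department_id, AVG(budget) AS avg_budget FROM projects GROUP BY department_id

Execution result:
department_id | avg_budget
1 | 67728.33
2 | 43948.50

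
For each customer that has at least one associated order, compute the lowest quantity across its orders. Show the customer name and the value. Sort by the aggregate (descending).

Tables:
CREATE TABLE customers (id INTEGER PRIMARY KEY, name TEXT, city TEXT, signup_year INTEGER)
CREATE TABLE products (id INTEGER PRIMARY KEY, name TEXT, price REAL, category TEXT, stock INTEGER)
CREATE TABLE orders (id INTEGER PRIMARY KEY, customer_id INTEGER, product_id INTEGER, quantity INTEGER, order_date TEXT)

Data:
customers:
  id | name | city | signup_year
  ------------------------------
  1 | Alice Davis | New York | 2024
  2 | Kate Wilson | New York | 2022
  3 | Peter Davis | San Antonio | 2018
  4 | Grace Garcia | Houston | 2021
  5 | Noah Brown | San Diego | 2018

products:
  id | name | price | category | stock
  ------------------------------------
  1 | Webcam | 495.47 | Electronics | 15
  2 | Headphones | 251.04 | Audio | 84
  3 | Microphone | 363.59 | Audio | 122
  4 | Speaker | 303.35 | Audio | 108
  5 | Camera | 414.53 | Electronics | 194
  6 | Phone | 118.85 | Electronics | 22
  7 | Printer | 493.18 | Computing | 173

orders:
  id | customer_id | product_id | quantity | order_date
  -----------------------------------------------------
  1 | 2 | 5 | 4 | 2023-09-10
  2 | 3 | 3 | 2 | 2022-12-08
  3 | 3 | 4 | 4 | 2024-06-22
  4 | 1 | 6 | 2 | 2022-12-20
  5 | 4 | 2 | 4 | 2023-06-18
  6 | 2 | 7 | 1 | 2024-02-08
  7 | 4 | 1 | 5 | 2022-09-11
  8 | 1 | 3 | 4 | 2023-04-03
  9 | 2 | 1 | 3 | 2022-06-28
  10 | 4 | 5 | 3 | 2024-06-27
SELECT p.name, MIN(c.quantity) AS min_quantity FROM orders c JOIN customers p ON c.customer_id = p.id GROUP BY p.id, p.name ORDER BY min_quantity DESC

Execution result:
name | min_quantity
Grace Garcia | 3
Alice Davis | 2
Peter Davis | 2
Kate Wilson | 1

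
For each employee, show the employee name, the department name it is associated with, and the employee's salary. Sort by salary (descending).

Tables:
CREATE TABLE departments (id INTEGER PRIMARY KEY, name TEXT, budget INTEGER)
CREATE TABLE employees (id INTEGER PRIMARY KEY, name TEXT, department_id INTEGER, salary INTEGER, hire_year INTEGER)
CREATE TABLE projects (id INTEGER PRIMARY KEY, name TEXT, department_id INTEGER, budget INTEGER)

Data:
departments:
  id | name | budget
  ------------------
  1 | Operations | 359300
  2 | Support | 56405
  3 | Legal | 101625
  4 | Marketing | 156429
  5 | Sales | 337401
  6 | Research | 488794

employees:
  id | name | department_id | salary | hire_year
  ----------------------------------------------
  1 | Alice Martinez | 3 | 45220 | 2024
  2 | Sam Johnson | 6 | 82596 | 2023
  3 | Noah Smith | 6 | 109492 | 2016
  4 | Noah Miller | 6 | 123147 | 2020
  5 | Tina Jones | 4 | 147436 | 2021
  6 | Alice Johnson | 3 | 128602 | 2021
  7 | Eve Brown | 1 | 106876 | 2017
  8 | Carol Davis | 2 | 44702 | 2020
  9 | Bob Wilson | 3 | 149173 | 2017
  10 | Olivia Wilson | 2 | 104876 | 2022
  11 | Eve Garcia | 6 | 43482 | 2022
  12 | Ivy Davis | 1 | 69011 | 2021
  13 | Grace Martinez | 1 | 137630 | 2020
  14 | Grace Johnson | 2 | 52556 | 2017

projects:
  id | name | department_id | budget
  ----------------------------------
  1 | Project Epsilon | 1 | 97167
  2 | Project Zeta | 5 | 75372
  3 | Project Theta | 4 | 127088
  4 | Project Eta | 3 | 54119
SELECT c.name, p.name AS department, c.salary FROM employees c JOIN departments p ON c.department_id = p.id ORDER BY c.salary DESC

Execution result:
name | department | salary
Bob Wilson | Legal | 149173
Tina Jones | Marketing | 147436
Grace Martinez | Operations | 137630
Alice Johnson | Legal | 128602
Noah Miller | Research | 123147
Noah Smith | Research | 109492
Eve Brown | Operations | 106876
Olivia Wilson | Support | 104876
Sam Johnson | Research | 82596
Ivy Davis | Operations | 69011
Grace Johnson | Support | 52556
Alice Martinez | Legal | 45220
Carol Davis | Support | 44702
Eve Garcia | Research | 43482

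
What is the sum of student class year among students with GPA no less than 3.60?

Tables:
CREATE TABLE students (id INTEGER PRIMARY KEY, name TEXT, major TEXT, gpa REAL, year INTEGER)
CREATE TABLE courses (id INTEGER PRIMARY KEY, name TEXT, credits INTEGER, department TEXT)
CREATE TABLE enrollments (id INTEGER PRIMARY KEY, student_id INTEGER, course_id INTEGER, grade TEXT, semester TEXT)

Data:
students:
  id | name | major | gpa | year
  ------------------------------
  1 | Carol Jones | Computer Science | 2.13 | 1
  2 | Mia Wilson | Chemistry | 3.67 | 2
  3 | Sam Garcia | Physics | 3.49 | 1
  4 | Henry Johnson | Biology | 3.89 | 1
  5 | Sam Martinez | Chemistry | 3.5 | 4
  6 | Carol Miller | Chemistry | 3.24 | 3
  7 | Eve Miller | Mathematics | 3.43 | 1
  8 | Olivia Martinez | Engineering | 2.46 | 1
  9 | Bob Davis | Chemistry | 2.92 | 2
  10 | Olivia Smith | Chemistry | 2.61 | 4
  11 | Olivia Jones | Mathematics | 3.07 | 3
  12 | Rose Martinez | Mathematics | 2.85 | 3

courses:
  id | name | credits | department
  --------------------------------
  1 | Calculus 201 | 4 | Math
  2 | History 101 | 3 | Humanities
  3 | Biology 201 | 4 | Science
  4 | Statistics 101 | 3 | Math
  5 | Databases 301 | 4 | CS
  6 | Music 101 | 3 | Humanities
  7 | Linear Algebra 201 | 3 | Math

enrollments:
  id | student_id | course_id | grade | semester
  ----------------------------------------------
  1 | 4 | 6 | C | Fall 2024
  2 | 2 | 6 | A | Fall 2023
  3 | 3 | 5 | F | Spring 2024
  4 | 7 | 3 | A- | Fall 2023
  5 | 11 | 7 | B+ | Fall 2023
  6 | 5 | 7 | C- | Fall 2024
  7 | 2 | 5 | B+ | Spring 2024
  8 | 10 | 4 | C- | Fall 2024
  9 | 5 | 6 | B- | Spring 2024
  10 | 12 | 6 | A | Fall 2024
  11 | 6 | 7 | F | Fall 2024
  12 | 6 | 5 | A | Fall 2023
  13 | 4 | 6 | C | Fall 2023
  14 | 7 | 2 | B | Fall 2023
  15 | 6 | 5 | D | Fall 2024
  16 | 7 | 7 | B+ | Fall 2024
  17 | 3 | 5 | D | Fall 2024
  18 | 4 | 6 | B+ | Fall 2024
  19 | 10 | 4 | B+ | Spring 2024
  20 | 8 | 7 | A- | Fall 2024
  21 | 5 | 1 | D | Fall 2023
SELECT SUM(year) FROM students WHERE gpa >= 3.6

Execution result:
3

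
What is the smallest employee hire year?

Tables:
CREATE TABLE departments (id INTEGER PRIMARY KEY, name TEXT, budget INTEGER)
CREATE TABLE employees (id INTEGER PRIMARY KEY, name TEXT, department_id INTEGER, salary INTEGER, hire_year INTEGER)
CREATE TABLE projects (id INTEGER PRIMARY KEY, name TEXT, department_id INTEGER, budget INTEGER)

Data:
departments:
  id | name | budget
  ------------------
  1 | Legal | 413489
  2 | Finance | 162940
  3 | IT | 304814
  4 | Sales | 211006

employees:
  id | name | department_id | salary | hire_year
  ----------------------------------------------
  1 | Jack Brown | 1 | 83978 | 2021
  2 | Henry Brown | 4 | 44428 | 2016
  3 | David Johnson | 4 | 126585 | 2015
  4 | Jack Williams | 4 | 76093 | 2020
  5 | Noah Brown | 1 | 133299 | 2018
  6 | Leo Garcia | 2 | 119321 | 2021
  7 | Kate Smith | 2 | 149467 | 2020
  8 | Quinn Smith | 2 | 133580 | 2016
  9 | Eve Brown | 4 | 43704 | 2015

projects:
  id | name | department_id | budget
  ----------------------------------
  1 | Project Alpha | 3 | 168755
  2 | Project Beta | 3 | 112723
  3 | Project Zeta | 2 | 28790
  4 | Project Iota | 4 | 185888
SELECT MIN(hire_year) FROM employees

Execution result:
2015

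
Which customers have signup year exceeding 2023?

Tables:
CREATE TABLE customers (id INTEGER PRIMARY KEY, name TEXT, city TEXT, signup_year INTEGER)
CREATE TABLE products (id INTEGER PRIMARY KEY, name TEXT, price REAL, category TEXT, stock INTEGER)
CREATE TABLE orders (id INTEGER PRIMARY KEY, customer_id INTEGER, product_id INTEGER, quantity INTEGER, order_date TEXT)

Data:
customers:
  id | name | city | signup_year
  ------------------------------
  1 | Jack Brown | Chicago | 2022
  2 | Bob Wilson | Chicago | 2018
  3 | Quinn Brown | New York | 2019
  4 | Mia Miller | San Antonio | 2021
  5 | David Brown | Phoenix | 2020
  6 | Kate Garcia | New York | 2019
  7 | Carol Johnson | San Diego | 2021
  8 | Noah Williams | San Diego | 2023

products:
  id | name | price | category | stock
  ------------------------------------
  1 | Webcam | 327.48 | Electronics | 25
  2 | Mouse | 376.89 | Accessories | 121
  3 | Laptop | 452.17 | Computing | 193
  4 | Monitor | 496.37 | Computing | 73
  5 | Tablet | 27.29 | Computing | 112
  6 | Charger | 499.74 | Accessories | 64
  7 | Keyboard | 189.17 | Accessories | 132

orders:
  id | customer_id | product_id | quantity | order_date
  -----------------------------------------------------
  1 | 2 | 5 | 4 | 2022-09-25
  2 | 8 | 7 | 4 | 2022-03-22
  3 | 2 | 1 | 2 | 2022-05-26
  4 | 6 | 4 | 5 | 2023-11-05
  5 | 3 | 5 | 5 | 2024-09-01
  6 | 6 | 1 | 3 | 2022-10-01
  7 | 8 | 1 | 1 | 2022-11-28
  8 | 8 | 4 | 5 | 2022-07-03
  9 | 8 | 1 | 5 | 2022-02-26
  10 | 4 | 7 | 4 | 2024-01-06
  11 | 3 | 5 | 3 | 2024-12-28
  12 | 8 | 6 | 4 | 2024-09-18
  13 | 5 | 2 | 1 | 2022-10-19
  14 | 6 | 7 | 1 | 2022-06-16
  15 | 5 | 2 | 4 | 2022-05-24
SELECT name, signup_year FROM customers WHERE signup_year > 2023

Execution result:
(no rows)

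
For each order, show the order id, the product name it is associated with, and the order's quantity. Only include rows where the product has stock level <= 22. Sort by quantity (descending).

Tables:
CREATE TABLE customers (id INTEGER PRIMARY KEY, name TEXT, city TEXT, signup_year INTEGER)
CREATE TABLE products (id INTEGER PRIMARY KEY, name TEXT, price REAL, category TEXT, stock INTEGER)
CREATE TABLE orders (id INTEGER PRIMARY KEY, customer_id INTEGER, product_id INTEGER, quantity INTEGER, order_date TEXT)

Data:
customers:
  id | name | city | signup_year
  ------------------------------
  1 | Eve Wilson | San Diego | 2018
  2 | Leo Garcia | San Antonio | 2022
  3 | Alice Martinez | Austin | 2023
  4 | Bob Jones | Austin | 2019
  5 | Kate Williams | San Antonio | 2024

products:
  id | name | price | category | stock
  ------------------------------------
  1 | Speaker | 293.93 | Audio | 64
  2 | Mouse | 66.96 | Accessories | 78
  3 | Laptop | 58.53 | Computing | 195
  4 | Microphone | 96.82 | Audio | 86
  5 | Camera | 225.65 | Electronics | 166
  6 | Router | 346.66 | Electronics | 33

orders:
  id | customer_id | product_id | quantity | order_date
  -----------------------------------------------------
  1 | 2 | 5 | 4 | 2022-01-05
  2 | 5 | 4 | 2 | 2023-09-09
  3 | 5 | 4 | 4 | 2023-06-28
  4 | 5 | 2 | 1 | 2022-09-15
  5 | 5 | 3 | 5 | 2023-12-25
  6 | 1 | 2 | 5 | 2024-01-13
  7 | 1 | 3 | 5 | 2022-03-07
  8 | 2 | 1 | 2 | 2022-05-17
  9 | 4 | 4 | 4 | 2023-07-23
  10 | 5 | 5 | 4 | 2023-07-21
SELECT c.id, p.name AS product, c.quantity FROM orders c JOIN products p ON c.product_id = p.id WHERE p.stock <= 22 ORDER BY c.quantity DESC

Execution result:
(no rows)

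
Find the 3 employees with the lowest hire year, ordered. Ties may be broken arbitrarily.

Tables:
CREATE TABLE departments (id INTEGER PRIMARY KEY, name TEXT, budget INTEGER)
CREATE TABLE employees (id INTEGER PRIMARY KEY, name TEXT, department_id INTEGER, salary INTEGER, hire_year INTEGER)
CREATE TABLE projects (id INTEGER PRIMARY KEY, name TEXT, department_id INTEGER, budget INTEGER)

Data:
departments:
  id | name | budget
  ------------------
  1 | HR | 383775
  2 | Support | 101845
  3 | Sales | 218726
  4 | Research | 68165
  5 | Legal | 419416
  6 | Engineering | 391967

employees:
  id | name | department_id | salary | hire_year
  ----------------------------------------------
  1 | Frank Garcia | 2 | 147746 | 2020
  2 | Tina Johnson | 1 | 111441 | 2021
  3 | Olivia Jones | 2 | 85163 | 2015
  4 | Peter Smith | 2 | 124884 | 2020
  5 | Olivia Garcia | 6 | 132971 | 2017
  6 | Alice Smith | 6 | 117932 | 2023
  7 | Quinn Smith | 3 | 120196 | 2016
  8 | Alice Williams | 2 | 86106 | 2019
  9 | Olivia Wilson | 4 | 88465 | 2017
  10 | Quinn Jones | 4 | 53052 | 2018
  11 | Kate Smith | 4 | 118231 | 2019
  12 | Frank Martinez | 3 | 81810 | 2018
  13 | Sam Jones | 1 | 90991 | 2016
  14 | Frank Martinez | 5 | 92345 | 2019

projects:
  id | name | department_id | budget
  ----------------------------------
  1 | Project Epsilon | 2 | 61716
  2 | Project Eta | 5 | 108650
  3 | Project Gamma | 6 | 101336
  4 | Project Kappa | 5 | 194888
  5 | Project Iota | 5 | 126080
SELECT name, hire_year FROM employees ORDER BY hire_year ASC LIMIT 3

Execution result:
name | hire_year
Olivia Jones | 2015
Quinn Smith | 2016
Sam Jones | 2016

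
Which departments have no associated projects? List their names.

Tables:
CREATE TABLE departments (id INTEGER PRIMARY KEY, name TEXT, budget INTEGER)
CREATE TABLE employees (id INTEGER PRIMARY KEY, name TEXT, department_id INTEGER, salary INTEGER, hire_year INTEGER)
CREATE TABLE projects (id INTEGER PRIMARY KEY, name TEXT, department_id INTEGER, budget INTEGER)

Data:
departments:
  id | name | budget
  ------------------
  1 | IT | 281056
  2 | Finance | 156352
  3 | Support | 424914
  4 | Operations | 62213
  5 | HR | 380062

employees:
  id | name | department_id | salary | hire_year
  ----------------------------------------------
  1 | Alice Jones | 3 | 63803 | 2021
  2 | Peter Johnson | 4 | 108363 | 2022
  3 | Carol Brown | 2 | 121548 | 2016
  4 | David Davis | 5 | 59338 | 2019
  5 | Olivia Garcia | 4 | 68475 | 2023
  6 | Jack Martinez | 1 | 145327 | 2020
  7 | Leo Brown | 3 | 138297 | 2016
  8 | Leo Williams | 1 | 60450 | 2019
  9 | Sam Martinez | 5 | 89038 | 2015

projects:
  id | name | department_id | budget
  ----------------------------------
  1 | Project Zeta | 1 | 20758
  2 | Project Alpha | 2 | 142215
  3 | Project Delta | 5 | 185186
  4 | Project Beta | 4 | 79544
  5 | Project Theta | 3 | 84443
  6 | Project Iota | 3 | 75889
SELECT p.name FROM departments p LEFT JOIN projects c ON c.department_id = p.id WHERE c.id IS NULL

Execution result:
(no rows)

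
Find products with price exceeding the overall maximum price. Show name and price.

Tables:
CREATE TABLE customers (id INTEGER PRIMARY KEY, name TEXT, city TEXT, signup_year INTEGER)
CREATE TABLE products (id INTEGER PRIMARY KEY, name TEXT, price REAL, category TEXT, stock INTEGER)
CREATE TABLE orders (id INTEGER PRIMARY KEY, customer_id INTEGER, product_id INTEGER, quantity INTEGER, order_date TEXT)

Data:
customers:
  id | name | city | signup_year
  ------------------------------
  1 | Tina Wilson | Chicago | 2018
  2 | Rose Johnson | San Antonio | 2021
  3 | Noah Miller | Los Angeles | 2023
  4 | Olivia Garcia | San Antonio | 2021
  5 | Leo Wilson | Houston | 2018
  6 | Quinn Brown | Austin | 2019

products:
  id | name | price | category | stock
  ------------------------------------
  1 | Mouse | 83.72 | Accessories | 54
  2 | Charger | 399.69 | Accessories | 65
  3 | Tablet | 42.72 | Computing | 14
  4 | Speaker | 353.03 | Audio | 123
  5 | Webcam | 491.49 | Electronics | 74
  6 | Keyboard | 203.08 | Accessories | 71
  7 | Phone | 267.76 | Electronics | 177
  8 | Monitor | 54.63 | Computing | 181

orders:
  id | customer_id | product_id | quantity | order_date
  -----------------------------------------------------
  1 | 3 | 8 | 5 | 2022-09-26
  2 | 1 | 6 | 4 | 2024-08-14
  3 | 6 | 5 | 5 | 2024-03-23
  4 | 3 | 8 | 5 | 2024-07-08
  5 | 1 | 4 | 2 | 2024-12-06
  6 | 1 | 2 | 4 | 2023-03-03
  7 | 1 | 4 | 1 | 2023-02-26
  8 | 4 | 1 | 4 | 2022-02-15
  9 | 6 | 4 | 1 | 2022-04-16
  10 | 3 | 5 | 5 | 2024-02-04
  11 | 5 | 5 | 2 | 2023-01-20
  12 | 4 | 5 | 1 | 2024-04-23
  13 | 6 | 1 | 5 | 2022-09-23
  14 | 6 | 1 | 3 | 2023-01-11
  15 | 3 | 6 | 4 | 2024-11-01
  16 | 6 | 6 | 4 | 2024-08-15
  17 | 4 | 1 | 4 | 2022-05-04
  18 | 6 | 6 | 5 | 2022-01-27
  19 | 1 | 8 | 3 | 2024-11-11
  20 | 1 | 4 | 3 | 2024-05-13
SELECT name, price FROM products WHERE price > (SELECT MAX(price) FROM products)

Execution result:
(no rows)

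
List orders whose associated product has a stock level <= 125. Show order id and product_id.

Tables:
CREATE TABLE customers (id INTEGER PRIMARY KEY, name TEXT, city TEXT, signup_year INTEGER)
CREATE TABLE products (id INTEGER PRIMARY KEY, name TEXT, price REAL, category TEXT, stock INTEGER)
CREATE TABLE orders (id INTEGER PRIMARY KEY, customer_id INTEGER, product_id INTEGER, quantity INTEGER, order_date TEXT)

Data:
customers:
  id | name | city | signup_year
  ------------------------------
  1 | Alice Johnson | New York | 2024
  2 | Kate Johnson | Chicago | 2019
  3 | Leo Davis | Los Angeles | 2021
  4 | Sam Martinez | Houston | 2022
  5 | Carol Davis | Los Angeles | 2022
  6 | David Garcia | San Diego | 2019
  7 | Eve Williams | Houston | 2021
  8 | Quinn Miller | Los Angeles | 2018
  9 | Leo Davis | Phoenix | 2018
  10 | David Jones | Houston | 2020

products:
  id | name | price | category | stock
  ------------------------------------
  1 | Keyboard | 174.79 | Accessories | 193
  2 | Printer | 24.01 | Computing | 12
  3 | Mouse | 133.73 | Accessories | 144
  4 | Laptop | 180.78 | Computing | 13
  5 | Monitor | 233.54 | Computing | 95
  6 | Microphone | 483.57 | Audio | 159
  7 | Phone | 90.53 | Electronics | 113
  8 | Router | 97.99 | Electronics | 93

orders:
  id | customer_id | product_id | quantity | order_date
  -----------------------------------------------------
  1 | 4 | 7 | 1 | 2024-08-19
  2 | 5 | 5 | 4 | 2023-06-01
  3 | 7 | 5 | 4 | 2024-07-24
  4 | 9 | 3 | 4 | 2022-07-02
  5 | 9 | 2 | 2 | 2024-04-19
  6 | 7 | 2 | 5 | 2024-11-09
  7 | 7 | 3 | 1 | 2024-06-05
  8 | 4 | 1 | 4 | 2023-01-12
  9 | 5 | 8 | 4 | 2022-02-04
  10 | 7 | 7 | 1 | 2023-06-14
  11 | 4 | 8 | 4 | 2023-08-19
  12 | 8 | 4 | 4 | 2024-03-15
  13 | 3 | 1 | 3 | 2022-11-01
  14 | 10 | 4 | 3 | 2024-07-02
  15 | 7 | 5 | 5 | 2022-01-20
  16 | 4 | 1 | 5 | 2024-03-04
SELECT id, product_id FROM orders WHERE product_id IN (SELECT id FROM products WHERE stock <= 125)

Execution result:
id | product_id
1 | 7
2 | 5
3 | 5
5 | 2
6 | 2
9 | 8
10 | 7
11 | 8
12 | 4
14 | 4
15 | 5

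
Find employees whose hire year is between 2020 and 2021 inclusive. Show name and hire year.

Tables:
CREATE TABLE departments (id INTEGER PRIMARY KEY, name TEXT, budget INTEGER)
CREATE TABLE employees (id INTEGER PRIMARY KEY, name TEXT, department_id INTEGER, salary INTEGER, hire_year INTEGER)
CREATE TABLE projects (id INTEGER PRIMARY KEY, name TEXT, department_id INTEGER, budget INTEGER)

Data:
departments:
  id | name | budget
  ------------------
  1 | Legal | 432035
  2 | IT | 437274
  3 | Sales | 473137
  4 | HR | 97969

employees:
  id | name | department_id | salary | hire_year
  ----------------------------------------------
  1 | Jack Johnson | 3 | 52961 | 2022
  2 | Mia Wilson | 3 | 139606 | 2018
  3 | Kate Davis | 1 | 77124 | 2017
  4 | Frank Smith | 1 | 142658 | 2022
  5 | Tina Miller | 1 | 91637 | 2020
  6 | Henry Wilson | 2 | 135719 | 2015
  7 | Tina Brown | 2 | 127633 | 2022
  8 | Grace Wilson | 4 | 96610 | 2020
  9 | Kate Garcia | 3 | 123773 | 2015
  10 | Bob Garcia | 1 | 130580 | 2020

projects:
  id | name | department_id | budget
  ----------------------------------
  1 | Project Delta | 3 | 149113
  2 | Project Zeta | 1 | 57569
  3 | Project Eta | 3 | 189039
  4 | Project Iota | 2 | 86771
SELECT name, hire_year FROM employees WHERE hire_year BETWEEN 2020 AND 2021

Execution result:
name | hire_year
Tina Miller | 2020
Grace Wilson | 2020
Bob Garcia | 2020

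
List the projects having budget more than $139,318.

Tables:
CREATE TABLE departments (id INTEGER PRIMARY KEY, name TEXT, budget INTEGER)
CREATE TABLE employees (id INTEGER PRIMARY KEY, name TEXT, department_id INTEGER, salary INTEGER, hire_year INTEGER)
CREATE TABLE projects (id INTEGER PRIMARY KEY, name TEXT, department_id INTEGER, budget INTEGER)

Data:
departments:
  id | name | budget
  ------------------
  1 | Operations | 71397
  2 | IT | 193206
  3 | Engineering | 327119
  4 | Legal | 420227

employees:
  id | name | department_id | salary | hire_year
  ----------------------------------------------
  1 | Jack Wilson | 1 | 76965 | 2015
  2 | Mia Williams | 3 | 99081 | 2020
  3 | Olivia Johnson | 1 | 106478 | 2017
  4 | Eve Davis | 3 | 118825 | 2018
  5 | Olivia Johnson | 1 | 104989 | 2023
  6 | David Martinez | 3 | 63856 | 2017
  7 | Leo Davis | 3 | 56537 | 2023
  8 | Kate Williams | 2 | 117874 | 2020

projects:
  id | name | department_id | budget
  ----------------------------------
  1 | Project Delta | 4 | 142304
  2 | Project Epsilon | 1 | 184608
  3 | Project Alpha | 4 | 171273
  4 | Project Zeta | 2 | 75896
SELECT name, budget FROM projects WHERE budget > 139318

Execution result:
name | budget
Project Delta | 142304
Project Epsilon | 184608
Project Alpha | 171273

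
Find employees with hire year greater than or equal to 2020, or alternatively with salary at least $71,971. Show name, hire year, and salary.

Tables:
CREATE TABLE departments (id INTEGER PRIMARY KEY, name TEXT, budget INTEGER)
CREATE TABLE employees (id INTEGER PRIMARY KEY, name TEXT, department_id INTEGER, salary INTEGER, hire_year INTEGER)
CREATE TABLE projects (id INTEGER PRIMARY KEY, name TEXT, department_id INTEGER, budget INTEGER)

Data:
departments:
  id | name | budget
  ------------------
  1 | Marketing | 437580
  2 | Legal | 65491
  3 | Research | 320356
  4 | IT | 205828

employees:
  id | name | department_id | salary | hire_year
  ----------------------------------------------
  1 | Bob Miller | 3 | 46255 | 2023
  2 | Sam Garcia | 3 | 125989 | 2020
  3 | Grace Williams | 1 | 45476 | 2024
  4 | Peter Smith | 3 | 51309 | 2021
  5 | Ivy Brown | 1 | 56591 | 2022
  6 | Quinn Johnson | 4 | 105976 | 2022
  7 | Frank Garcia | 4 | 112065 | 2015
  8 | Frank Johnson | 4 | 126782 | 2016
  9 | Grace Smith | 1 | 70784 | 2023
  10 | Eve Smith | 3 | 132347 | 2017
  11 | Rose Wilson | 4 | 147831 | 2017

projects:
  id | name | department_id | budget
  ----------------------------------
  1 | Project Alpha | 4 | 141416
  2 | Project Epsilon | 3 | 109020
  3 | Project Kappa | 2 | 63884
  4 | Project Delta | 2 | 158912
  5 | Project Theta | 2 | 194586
SELECT name, hire_year, salary FROM employees WHERE hire_year >= 2020 OR salary >= 71971

Execution result:
name | hire_year | salary
Bob Miller | 2023 | 46255
Sam Garcia | 2020 | 125989
Grace Williams | 2024 | 45476
Peter Smith | 2021 | 51309
Ivy Brown | 2022 | 56591
Quinn Johnson | 2022 | 105976
Frank Garcia | 2015 | 112065
Frank Johnson | 2016 | 126782
Grace Smith | 2023 | 70784
Eve Smith | 2017 | 132347
Rose Wilson | 2017 | 147831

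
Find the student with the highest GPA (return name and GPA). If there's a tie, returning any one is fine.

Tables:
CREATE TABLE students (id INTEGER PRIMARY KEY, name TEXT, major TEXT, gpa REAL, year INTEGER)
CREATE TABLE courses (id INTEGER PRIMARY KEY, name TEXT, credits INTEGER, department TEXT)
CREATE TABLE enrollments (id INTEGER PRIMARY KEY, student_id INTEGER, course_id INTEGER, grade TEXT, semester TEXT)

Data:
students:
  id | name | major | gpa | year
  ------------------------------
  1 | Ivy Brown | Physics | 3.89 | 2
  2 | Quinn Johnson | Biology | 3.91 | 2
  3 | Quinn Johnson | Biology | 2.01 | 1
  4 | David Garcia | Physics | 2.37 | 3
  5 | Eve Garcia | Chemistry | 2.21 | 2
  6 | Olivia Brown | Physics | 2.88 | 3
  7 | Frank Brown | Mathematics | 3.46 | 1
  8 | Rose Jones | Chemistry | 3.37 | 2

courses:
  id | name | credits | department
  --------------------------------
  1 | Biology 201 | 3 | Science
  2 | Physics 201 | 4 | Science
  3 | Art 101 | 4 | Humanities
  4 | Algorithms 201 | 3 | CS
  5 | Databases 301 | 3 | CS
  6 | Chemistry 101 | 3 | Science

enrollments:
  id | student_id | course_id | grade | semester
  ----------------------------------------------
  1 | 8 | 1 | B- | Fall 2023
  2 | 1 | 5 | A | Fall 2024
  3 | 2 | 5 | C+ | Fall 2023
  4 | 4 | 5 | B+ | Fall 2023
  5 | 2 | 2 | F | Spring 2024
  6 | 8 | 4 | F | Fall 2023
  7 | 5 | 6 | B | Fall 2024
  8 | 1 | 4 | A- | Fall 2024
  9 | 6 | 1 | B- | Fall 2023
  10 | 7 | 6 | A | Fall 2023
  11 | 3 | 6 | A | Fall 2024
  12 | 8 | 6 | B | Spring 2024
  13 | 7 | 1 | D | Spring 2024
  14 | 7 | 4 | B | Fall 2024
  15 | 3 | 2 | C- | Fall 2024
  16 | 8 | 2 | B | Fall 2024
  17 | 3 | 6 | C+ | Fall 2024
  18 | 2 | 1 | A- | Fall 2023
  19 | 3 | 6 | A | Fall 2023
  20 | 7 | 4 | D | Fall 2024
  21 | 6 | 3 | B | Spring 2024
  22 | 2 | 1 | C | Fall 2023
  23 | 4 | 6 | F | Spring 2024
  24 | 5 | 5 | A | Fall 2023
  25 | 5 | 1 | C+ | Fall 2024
SELECT name, gpa FROM students ORDER BY gpa DESC LIMIT 1

Execution result:
name | gpa
Quinn Johnson | 3.91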